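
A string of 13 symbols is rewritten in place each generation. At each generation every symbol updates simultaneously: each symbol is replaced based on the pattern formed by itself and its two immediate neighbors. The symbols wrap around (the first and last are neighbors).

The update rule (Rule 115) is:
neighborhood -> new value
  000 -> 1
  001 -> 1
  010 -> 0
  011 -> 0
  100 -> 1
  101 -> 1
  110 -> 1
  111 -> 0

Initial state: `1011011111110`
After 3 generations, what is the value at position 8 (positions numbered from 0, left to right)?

generation 1: 0101100000011
generation 2: 1010111111101
generation 3: 1101000000110
position 8 holds 0

0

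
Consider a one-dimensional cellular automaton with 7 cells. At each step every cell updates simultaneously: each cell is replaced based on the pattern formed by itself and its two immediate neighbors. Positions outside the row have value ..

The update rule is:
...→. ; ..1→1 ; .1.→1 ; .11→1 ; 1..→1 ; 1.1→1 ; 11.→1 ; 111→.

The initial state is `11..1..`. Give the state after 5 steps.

1...111

111111.
1....11
11..111
11111.1
1...111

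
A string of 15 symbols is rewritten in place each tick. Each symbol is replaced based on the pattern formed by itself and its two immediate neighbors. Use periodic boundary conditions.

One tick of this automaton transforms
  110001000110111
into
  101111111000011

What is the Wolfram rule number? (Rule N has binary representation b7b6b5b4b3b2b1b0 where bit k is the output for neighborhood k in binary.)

position 0: 111 → 1  (bit 7 = 1)
position 1: 110 → 0  (bit 6 = 0)
position 11: 101 → 0  (bit 5 = 0)
position 2: 100 → 1  (bit 4 = 1)
position 9: 011 → 0  (bit 3 = 0)
position 5: 010 → 1  (bit 2 = 1)
position 4: 001 → 1  (bit 1 = 1)
position 3: 000 → 1  (bit 0 = 1)
bits b7..b0 = 10010111 = 151

151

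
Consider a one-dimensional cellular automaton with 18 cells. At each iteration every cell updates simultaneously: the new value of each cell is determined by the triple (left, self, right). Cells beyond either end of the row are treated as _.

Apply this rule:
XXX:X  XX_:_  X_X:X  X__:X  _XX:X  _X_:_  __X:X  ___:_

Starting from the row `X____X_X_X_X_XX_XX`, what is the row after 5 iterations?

_X__X_X_X_X_XX_XX_
X_XX_X_X_X_XX_XX_X
_XX_X_X_X_XX_XX_X_
XX_X_X_X_XX_XX_X_X
X_X_X_X_XX_XX_X_X_

X_X_X_X_XX_XX_X_X_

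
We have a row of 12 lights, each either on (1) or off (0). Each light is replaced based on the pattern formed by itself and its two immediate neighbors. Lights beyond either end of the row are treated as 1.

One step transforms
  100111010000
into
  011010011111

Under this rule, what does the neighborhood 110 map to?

At position 0 the neighborhood is 110; the next row has 0 there.

0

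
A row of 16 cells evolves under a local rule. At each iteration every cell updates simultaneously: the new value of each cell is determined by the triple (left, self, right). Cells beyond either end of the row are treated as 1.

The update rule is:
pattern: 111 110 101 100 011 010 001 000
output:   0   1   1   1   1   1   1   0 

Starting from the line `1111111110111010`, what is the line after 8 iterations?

1100011110111110

iteration 1: 0000000011101111
iteration 2: 1000000110111000
iteration 3: 1100001111101101
iteration 4: 0110011000111111
iteration 5: 1111111101100000
iteration 6: 0000000111110001
iteration 7: 1000001100011011
iteration 8: 1100011110111110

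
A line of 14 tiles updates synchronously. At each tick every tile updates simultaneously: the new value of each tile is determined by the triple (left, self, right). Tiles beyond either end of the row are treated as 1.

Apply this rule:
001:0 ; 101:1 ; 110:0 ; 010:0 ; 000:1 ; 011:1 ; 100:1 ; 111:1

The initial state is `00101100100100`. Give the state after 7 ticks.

tick 1: 10011010010010
tick 2: 01010101001001
tick 3: 10101010100101
tick 4: 01010101010011
tick 5: 10101010101011
tick 6: 01010101010111
tick 7: 10101010101111

10101010101111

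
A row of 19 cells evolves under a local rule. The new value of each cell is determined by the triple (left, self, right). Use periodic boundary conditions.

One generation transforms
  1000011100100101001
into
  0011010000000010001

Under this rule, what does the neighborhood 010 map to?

At position 10 the neighborhood is 010; the next row has 0 there.

0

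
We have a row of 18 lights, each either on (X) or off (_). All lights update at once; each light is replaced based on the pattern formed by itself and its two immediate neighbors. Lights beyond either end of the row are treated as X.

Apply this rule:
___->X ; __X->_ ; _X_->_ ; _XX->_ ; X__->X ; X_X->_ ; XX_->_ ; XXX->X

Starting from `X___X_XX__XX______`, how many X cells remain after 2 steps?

_XX_____X___XXXXX_
___XXXX__XX__XXX__
count of X: 9

9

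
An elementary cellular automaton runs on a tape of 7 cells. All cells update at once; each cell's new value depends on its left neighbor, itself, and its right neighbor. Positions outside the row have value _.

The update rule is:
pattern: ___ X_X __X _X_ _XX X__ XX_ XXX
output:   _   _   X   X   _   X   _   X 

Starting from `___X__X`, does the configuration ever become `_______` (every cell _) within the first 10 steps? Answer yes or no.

step 1: __XXXXX
step 2: _X_XXX_
step 3: XX__X_X
step 4: __XXX_X
step 5: _X_X__X
step 6: XX_XXXX
step 7: ____XX_
step 8: ___X__X  (repeats step 0; period 8)
step 10: _X_XXX_
step 10 is _X_XXX_, still not uniform _

no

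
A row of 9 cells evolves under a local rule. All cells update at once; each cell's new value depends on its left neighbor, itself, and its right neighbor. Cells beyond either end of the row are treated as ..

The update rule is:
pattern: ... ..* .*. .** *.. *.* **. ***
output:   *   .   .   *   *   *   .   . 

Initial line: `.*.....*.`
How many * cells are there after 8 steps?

..****..*
*.*...*..
.*.**..**
..**.*.*.
*.*.*.*.*
.*.*.*.*.
..*.*.*.*
*..*.*.*.
count of *: 4

4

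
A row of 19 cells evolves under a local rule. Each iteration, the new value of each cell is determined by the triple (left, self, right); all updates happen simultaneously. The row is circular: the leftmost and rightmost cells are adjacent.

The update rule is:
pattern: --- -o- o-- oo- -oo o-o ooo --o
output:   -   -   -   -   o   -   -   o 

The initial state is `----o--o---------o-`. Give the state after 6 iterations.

-o---------o-----o-

---o--o---------o--
--o--o---------o---
-o--o---------o----
o--o---------o-----
--o---------o-----o
-o---------o-----o-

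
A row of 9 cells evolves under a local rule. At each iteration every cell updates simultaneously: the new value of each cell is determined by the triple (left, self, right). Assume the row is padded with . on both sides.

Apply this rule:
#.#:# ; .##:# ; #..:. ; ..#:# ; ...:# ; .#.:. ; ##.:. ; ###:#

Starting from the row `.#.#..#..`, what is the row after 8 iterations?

iteration 1: #.#..#..#
iteration 2: .#..#..#.
iteration 3: #..#..#..
iteration 4: ..#..#..#
iteration 5: ##..#..#.
iteration 6: #..#..#..  (repeats iteration 3; period 3)
iteration 8: ##..#..#.

##..#..#.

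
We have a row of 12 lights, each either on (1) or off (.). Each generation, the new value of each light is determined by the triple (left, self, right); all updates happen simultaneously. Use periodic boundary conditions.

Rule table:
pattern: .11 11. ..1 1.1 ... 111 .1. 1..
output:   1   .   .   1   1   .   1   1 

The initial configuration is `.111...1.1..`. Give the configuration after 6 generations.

.1..11.11111
111.1.11....
1..1111.111.
11.1...11..1
..1111.1.1.1
1.1...111111

1.1...111111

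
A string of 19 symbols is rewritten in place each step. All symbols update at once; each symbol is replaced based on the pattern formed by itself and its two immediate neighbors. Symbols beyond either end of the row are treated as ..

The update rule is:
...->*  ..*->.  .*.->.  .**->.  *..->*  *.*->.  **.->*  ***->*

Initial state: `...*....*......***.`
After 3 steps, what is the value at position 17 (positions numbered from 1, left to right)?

**..***..*****..***
.**..***..*****..**
..**..***..*****..*
position 17 holds .

.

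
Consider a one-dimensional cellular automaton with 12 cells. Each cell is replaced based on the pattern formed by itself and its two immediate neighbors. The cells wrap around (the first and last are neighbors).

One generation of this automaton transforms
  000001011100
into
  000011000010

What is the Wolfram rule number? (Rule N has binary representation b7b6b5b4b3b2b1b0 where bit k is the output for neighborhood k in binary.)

position 8: 111 → 0  (bit 7 = 0)
position 9: 110 → 0  (bit 6 = 0)
position 6: 101 → 0  (bit 5 = 0)
position 10: 100 → 1  (bit 4 = 1)
position 7: 011 → 0  (bit 3 = 0)
position 5: 010 → 1  (bit 2 = 1)
position 4: 001 → 1  (bit 1 = 1)
position 0: 000 → 0  (bit 0 = 0)
bits b7..b0 = 00010110 = 22

22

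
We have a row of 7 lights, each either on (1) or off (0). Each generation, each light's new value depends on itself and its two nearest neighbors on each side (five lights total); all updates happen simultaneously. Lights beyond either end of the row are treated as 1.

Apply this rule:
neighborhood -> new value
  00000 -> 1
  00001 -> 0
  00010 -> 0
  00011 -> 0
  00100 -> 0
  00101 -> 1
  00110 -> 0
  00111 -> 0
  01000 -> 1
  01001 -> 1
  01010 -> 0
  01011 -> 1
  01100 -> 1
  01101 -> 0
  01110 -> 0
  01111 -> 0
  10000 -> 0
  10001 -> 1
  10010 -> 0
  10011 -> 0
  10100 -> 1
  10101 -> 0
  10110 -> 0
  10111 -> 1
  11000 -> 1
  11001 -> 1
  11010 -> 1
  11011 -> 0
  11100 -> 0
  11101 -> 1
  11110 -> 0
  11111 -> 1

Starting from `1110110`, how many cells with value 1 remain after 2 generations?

generation 1: 1010000
generation 2: 1111000
count of 1: 4

4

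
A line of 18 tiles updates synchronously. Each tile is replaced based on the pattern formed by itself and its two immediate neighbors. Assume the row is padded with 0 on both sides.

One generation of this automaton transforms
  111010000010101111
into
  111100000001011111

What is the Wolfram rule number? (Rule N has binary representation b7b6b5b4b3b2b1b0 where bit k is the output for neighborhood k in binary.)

position 1: 111 → 1  (bit 7 = 1)
position 2: 110 → 1  (bit 6 = 1)
position 3: 101 → 1  (bit 5 = 1)
position 5: 100 → 0  (bit 4 = 0)
position 0: 011 → 1  (bit 3 = 1)
position 4: 010 → 0  (bit 2 = 0)
position 9: 001 → 0  (bit 1 = 0)
position 6: 000 → 0  (bit 0 = 0)
bits b7..b0 = 11101000 = 232

232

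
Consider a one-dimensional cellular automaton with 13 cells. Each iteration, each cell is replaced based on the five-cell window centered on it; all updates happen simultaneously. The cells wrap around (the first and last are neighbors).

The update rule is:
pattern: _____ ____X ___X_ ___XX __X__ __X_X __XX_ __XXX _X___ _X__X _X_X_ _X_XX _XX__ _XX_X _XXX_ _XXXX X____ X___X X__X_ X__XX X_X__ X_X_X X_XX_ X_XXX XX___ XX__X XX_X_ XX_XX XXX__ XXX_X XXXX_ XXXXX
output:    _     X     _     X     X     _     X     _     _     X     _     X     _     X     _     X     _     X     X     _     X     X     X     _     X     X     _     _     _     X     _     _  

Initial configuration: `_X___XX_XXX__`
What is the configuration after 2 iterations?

_XX_X__X_XXXX

_X_XXXX____XX
_XX_X__X_XXXX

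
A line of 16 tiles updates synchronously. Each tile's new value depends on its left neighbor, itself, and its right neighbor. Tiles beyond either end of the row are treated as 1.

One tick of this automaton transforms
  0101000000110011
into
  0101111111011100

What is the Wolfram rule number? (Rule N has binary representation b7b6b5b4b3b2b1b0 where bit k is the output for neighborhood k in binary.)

87

position 15: 111 → 0  (bit 7 = 0)
position 11: 110 → 1  (bit 6 = 1)
position 0: 101 → 0  (bit 5 = 0)
position 4: 100 → 1  (bit 4 = 1)
position 10: 011 → 0  (bit 3 = 0)
position 1: 010 → 1  (bit 2 = 1)
position 9: 001 → 1  (bit 1 = 1)
position 5: 000 → 1  (bit 0 = 1)
bits b7..b0 = 01010111 = 87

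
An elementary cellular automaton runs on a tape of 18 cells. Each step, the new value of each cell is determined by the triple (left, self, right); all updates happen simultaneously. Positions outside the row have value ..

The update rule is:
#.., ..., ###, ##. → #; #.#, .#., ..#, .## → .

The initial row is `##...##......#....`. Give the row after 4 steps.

.#..###..######..#

.###..######..####
..###..######..###
#..###..######..##
.#..###..######..#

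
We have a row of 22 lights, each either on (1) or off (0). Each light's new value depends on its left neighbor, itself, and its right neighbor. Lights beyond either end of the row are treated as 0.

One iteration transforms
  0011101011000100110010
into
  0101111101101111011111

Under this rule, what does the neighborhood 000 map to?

At position 0 the neighborhood is 000; the next row has 0 there.

0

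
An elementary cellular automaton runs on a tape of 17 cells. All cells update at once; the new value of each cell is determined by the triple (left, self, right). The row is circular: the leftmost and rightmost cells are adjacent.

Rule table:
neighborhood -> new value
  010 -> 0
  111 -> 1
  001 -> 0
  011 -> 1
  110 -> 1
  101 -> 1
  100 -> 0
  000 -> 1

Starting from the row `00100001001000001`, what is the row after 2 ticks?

00001100000011100
11101101111011101

11101101111011101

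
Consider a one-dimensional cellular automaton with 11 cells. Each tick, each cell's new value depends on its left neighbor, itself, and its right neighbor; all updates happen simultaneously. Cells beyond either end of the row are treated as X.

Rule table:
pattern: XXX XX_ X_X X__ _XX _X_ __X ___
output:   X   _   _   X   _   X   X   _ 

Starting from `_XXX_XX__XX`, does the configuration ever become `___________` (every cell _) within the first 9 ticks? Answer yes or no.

__X____XX_X
XXXX__X____
XXX_XXXX__X
XX___XX_XX_
X_X_X______
__X_XX____X
XXX___X__X_
XX_X_XXXXX_
X__X__XXX__
tick 9 is X__X__XXX__, still not uniform _

no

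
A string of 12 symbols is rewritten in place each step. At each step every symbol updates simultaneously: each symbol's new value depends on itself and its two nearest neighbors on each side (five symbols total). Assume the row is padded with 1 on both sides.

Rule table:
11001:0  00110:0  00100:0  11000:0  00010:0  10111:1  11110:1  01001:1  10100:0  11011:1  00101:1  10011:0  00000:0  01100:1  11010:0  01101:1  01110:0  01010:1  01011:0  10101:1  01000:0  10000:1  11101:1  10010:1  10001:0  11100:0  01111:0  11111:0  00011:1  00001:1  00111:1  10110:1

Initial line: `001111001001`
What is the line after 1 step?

001010010101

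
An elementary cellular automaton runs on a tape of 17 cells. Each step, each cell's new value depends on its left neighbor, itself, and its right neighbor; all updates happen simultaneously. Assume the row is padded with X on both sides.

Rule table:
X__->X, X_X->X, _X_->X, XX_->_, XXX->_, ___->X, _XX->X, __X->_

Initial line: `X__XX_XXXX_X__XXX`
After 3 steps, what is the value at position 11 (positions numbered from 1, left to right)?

step 1: _X_X_XX___XXX_X__
step 2: XXXXXX_XX_X__XXX_
step 3: ______XX_XXX_X__X
position 11 holds X

X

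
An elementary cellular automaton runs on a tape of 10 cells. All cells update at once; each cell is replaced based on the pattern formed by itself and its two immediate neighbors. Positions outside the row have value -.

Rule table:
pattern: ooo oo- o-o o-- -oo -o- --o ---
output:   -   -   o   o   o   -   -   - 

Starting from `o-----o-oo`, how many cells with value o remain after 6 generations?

1

-o-----oo-
--o----o-o
---o----o-
----o----o
-----o----
------o---
count of o: 1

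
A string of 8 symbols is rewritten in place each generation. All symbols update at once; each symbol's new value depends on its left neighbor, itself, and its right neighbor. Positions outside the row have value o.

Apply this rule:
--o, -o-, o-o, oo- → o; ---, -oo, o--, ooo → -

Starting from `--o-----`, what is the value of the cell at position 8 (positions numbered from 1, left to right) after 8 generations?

-oo----o
o-o---o-
ooo--ooo
--o-o---
-oooo--o
o---o-o-
o--ooooo
o-o-----
position 8 holds -

-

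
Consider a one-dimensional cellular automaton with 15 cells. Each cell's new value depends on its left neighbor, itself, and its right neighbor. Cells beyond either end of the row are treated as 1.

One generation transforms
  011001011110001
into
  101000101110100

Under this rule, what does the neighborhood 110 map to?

1

At position 2 the neighborhood is 110; the next row has 1 there.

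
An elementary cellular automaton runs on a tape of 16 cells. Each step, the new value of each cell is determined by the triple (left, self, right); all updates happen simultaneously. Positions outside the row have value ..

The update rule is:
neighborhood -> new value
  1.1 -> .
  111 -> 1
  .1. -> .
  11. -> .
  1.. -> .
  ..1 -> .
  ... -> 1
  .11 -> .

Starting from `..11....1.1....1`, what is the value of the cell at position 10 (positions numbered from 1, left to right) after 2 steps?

step 1: 1....11.....11..
step 2: ..11....111....1
position 10 holds 1

1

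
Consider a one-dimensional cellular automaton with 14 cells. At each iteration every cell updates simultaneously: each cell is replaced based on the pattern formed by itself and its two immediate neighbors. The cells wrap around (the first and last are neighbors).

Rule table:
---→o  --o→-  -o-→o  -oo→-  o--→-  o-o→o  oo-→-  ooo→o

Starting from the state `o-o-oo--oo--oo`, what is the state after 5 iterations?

ooo-o---o-o---

-ooo---------o
o-o--ooooooo-o
-oo---ooooo-o-
----o--ooo-oo-
ooo-o---o-o---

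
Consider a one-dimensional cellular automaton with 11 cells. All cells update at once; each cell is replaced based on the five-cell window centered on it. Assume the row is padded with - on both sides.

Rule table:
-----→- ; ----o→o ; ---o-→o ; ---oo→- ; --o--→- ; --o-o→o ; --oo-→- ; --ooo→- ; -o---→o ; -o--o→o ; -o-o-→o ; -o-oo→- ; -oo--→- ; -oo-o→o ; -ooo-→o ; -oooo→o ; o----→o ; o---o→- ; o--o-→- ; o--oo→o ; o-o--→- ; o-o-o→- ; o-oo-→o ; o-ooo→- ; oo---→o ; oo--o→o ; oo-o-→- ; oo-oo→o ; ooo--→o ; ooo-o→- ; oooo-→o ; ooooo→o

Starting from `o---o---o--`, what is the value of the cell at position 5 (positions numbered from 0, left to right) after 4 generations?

o

-o-o-o-o-oo
ooo-o-o--o-
-o---o-o--o
o-o-ooo-o--
position 5 holds o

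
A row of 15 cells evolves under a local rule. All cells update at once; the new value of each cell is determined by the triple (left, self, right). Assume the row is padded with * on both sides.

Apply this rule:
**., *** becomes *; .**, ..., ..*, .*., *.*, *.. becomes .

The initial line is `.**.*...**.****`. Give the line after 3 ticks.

..............*

tick 1: ..*......*..***
tick 2: .............**
tick 3: ..............*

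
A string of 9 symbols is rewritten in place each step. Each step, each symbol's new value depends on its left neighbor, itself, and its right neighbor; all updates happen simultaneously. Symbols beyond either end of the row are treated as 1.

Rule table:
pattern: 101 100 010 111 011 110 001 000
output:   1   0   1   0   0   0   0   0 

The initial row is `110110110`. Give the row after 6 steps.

001001001
001001000
001001000  (fixed point — unchanged through step 6)

001001000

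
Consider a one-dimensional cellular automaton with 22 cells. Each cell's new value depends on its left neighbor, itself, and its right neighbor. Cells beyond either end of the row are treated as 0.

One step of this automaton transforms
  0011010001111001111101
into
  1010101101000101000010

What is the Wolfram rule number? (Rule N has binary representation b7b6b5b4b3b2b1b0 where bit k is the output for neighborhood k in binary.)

57

position 10: 111 → 0  (bit 7 = 0)
position 3: 110 → 0  (bit 6 = 0)
position 4: 101 → 1  (bit 5 = 1)
position 6: 100 → 1  (bit 4 = 1)
position 2: 011 → 1  (bit 3 = 1)
position 5: 010 → 0  (bit 2 = 0)
position 1: 001 → 0  (bit 1 = 0)
position 0: 000 → 1  (bit 0 = 1)
bits b7..b0 = 00111001 = 57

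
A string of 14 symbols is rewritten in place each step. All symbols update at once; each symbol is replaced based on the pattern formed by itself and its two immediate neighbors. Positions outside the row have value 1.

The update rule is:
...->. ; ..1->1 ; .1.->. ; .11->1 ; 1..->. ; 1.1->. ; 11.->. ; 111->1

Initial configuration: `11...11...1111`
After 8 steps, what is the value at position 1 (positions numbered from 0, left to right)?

.

step 1: 1...11...11111
step 2: ...11...111111
step 3: ..11...1111111
step 4: .11...11111111
step 5: .1...111111111
step 6: ....1111111111
step 7: ...11111111111
step 8: ..111111111111
position 1 holds .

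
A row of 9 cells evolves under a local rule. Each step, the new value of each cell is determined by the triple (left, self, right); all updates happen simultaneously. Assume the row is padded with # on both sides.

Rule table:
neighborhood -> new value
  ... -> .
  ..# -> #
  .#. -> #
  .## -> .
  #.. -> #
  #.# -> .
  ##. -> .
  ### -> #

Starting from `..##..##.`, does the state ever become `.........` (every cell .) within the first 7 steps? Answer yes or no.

no

##..##...
#.##..#.#
....###..
#..#.#.##
.###.#..#
..#..###.
#####.#..
step 7 is #####.#.., still not uniform .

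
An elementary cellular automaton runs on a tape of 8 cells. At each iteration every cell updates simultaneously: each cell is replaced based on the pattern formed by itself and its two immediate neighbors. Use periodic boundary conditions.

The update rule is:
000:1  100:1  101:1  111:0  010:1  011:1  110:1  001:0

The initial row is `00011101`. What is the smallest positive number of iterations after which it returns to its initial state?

11010111
01111100
01000111
11110101
00011111
11010001
01111101
11000111
01110100
01011111
11110001
00011101

12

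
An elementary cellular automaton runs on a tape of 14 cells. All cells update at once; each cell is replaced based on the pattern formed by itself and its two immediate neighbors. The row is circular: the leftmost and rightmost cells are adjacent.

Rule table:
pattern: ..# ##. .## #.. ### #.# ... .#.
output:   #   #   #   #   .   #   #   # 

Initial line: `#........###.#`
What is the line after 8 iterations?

##########.###
.........###..
##########.###  (repeats iteration 1; period 2)
iteration 8: .........###..

.........###..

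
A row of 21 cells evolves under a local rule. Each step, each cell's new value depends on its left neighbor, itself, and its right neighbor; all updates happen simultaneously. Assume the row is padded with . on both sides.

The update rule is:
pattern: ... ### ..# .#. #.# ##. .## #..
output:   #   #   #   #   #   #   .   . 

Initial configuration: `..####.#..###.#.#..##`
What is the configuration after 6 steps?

#.##.##.#######.#####

step 1: ##.#####.#.######.#.#
step 2: .##.#######.#########
step 3: #.##.#######.########
step 4: ##.##.#######.#######
step 5: .##.##.#######.######
step 6: #.##.##.#######.#####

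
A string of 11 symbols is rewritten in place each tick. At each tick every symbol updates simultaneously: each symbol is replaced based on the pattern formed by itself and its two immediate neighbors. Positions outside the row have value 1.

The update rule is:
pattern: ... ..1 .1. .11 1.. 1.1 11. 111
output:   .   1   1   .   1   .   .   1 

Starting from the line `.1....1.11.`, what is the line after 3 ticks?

1.1..11111.

tick 1: .11..11....
tick 2: ...11..1..1
tick 3: 1.1..11111.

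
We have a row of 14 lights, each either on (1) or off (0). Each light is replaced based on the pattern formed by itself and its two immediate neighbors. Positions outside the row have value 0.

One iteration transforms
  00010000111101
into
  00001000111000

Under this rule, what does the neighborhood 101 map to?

At position 12 the neighborhood is 101; the next row has 0 there.

0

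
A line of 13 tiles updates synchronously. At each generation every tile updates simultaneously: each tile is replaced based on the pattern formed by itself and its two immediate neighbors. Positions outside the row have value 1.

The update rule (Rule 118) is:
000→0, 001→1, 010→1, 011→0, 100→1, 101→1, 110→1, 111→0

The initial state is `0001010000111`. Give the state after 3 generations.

1011111001000
1100001111101
0110010000110

0110010000110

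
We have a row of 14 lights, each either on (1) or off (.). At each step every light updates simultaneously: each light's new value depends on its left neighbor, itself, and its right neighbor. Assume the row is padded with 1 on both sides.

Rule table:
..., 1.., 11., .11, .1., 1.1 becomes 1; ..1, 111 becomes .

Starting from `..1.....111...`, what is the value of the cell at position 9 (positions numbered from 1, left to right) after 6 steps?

1

1.11111.1.111.
111...11111.11
..111.1...111.
1.1.11111.1.11
11111...11111.
....111.1...11
position 9 holds 1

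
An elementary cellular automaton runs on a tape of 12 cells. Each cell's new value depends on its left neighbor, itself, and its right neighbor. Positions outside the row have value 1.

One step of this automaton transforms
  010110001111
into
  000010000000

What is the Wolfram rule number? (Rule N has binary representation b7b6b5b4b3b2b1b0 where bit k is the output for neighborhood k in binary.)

64

position 9: 111 → 0  (bit 7 = 0)
position 4: 110 → 1  (bit 6 = 1)
position 0: 101 → 0  (bit 5 = 0)
position 5: 100 → 0  (bit 4 = 0)
position 3: 011 → 0  (bit 3 = 0)
position 1: 010 → 0  (bit 2 = 0)
position 7: 001 → 0  (bit 1 = 0)
position 6: 000 → 0  (bit 0 = 0)
bits b7..b0 = 01000000 = 64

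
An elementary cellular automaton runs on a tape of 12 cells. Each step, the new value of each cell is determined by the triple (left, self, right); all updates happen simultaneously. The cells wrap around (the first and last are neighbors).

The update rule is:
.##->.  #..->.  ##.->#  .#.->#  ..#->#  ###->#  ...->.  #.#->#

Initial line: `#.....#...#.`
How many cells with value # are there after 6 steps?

#....##..###
#...#.#.#.##
#..#######.#
#.#.#######.
####.#######
#####.######
count of #: 11

11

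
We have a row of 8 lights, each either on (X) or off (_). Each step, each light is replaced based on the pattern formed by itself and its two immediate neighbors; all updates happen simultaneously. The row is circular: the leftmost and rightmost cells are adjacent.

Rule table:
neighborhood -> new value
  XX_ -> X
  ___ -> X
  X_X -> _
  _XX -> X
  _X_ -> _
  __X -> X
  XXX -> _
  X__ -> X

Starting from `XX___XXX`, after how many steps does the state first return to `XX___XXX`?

2

step 1: _XXXXX__
step 2: XX___XXX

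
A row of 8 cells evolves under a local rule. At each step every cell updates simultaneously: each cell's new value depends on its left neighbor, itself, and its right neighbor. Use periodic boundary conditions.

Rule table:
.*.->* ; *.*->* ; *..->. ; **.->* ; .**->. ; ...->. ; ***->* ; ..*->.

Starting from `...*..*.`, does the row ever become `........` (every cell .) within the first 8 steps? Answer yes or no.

step 1: ...*..*.  (fixed point — unchanged through step 8)
step 8 is ...*..*., still not uniform .

no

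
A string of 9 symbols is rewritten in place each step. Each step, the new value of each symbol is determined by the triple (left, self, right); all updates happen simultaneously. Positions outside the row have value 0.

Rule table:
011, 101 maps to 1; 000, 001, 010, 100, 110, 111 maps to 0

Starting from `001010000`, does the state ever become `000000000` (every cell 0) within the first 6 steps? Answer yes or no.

000100000
000000000
all cells are 0 at step 2

yes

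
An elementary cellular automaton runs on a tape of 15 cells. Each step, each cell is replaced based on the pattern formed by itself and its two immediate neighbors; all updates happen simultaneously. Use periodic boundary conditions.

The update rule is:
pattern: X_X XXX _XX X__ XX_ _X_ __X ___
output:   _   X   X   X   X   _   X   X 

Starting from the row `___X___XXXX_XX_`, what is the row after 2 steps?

XXX_XXXXXXX_XXX

XXX_XXXXXXX_XXX
XXX_XXXXXXX_XXX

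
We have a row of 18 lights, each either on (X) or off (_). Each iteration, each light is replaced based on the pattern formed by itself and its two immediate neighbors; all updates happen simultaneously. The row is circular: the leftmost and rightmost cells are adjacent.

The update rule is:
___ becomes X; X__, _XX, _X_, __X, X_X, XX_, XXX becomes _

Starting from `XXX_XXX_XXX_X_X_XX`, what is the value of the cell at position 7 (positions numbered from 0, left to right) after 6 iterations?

X

__________________
XXXXXXXXXXXXXXXXXX
__________________  (repeats iteration 1; period 2)
iteration 6: XXXXXXXXXXXXXXXXXX
position 7 holds X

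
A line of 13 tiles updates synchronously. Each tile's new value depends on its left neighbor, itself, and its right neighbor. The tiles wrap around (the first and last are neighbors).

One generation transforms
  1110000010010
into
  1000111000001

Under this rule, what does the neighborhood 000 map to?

At position 4 the neighborhood is 000; the next row has 1 there.

1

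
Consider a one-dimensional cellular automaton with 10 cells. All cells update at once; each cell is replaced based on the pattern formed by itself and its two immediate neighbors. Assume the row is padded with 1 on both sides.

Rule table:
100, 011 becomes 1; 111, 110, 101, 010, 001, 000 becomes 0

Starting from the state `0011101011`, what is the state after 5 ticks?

tick 1: 1010000010
tick 2: 0001000000
tick 3: 1000100000
tick 4: 0100010000
tick 5: 0010001000

0010001000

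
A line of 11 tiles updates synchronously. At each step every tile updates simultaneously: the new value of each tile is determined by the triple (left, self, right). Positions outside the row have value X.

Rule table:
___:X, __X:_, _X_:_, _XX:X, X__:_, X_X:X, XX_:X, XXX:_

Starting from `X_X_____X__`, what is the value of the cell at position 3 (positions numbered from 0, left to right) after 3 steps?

XX__XXX____
_X__X_X_XX_
X____X_XXXX
position 3 holds _

_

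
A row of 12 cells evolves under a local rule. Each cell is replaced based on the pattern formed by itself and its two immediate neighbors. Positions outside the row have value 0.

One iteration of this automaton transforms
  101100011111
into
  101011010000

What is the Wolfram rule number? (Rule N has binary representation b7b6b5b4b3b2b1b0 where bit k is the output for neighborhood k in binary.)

29

position 8: 111 → 0  (bit 7 = 0)
position 3: 110 → 0  (bit 6 = 0)
position 1: 101 → 0  (bit 5 = 0)
position 4: 100 → 1  (bit 4 = 1)
position 2: 011 → 1  (bit 3 = 1)
position 0: 010 → 1  (bit 2 = 1)
position 6: 001 → 0  (bit 1 = 0)
position 5: 000 → 1  (bit 0 = 1)
bits b7..b0 = 00011101 = 29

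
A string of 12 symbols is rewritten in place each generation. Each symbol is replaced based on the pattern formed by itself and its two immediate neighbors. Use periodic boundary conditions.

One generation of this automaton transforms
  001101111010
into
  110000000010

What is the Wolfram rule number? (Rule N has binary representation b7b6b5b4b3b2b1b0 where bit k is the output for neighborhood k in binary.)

position 6: 111 → 0  (bit 7 = 0)
position 3: 110 → 0  (bit 6 = 0)
position 4: 101 → 0  (bit 5 = 0)
position 11: 100 → 0  (bit 4 = 0)
position 2: 011 → 0  (bit 3 = 0)
position 10: 010 → 1  (bit 2 = 1)
position 1: 001 → 1  (bit 1 = 1)
position 0: 000 → 1  (bit 0 = 1)
bits b7..b0 = 00000111 = 7

7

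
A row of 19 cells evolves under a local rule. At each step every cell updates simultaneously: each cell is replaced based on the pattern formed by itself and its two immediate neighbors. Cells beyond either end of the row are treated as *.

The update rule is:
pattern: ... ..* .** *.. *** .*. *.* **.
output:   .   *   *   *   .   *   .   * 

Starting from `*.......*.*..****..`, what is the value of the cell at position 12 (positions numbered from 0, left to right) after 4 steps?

.

**.....**.****..***
.**...***.*..****..
.***.**.*.****..***
.*.*.**.*.*..****..
position 12 holds .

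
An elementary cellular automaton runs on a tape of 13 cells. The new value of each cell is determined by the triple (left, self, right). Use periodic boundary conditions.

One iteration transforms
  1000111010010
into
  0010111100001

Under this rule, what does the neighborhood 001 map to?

0

At position 3 the neighborhood is 001; the next row has 0 there.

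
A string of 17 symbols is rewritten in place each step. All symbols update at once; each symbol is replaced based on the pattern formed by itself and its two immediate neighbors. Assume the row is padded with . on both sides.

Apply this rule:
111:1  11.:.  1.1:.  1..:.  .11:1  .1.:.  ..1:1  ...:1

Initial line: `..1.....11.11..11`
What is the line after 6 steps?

11..11111..1..11.
1..11111..1..11..
..11111..1..11..1
111111..1..11..1.
11111..1..11..1..
1111..1..11..1..1

1111..1..11..1..1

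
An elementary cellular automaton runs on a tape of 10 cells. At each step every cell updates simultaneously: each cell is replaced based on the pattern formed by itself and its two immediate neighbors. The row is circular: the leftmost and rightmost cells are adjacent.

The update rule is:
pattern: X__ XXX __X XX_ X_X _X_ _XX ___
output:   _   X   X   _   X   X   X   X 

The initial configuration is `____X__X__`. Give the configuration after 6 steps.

_XX_XXXXXX

XXXXX_XX_X
XXXX_XX_XX
XXX_XX_XXX
XX_XX_XXXX
X_XX_XXXXX
_XX_XXXXXX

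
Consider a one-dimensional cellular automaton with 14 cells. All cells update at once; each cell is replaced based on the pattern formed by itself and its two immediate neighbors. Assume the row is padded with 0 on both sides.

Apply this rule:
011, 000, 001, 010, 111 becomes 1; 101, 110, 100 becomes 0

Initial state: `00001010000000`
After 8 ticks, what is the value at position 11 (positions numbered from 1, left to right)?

1

11111010111111
11110010111110
11100110111100
11001100111001
10011001110011
10110011100110
10100111001100
10101110011001
position 11 holds 1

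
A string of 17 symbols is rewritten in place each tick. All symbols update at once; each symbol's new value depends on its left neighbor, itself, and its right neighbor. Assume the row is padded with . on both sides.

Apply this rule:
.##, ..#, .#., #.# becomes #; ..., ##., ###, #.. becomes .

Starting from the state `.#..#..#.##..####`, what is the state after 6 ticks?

##.##.####..##...
#.##.##....##....
###.##....##.....
#..##....##......
#.##....##.......
###....##........

###....##........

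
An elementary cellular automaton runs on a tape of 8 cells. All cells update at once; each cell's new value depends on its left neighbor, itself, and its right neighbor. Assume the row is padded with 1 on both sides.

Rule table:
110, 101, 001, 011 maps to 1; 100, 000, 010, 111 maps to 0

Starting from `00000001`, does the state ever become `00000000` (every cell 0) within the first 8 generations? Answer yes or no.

generation 1: 00000011
generation 2: 00000110
generation 3: 00001111
generation 4: 00011000
generation 5: 00111001
generation 6: 01101011
generation 7: 11110110
generation 8: 00011111
generation 8 is 00011111, still not uniform 0

no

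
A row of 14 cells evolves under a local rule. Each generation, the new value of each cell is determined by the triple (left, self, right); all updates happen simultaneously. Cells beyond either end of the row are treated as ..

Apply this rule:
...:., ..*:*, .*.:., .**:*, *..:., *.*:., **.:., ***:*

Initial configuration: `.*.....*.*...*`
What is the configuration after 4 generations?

...*.....*....

generation 1: *.....*.....*.
generation 2: .....*.....*..
generation 3: ....*.....*...
generation 4: ...*.....*....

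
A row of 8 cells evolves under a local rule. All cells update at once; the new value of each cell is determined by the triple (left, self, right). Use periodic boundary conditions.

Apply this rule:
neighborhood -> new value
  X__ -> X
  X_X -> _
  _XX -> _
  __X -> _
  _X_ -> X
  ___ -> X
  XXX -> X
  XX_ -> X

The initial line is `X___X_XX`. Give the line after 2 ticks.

tick 1: XXX_X__X
tick 2: XXX_XX__

XXX_XX__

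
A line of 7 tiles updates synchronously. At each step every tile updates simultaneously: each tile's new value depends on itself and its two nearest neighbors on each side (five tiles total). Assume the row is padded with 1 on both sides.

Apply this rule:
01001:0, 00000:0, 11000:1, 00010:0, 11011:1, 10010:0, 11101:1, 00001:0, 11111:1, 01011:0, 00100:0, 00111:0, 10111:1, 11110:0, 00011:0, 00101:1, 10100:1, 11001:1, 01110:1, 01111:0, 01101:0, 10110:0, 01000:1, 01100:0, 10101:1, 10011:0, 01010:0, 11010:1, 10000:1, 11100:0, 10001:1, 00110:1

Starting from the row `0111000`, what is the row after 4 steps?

0010000

1110110
1011001
1100100
0010000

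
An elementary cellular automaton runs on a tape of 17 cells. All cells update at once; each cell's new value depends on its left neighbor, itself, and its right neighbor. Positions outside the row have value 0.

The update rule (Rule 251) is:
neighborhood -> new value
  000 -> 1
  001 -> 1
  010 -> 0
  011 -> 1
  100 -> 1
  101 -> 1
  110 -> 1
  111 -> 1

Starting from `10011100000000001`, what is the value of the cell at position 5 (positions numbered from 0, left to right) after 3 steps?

1

step 1: 01111111111111110
step 2: 11111111111111111
step 3: 11111111111111111
position 5 holds 1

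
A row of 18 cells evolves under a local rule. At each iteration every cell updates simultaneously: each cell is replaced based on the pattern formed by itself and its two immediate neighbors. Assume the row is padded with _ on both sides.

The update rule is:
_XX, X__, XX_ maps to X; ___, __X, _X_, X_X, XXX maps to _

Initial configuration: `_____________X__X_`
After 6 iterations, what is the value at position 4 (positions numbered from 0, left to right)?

_

iteration 1: ______________X__X
iteration 2: _______________X__
iteration 3: ________________X_
iteration 4: _________________X
iteration 5: __________________
iteration 6: __________________
position 4 holds _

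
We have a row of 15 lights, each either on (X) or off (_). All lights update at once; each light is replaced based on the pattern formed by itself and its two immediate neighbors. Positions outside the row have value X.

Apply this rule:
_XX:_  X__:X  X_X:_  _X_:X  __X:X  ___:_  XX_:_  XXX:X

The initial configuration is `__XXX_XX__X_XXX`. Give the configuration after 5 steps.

X_X___XXX__X_X_

XX_X____XXX__XX
X__XX__X_X_XX_X
_XX__XXX_X_____
___XX_X__XX___X
X_X___XXX__X_X_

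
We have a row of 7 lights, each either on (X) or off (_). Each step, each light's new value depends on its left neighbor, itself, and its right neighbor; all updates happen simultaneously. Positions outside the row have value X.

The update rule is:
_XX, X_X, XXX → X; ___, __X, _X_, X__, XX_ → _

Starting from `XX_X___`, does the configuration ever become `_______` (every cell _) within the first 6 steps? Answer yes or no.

yes

X_X____
_X_____
X______
_______
all cells are _ at step 4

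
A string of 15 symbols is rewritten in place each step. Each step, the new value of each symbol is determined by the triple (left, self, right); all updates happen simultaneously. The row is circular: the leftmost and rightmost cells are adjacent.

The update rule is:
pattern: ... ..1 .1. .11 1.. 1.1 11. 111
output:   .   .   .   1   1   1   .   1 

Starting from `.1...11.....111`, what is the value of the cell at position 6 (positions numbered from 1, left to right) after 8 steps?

1.1..1.1....11.
.1.1..1.1...1.1
1.1.1..1.1...1.
.1.1.1..1.1...1
1.1.1.1..1.1...
.1.1.1.1..1.1..
..1.1.1.1..1.1.
...1.1.1.1..1.1
position 6 holds 1

1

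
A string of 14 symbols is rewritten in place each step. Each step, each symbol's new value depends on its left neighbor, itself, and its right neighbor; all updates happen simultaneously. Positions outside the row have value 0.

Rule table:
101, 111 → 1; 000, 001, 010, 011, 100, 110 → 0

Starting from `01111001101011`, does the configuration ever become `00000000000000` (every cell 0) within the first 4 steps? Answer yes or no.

00110000010100
00000000001000
00000000000000
all cells are 0 at step 3

yes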